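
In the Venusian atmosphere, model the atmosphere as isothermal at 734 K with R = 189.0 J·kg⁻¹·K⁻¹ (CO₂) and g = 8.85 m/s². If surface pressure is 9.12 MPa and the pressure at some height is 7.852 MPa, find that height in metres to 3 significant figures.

Scale height: H = RT/g = 189.0 × 734 / 8.85 = 15675 m.
Invert the barometric formula: z = H ln(P₀/P).
P₀/P = 9.12/7.852 = 1.1615; ln(1.1615) = 0.14971.
z = 15675 × 0.14971 = 2346.7 m.

z ≈ 2350 m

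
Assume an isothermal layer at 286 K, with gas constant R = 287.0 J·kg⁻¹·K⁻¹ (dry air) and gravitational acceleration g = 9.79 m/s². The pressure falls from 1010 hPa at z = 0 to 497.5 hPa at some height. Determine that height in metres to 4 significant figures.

Scale height: H = RT/g = 287.0 × 286 / 9.79 = 8384.3 m.
Invert the barometric formula: z = H ln(P₀/P).
P₀/P = 1010/497.5 = 2.0302; ln(2.0302) = 0.70813.
z = 8384.3 × 0.70813 = 5937.2 m.

z ≈ 5937 m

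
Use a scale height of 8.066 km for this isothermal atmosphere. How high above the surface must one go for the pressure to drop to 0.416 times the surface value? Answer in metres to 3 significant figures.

z ≈ 7070 m

Set P/P₀ = exp(−z/H) = 0.416, so z = −H ln(0.416).
−ln(0.416) = 0.87707; z = 8066.0 × 0.87707 = 7074.4 m.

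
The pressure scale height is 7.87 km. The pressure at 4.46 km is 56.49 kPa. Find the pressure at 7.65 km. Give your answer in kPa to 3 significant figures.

P ≈ 37.7 kPa

Between two levels, P₂ = P₁ exp(−Δz/H) with Δz = z₂ − z₁.
Δz = 7650.0 − 4460.0 = 3190.0 m; Δz/H = 3190.0/7870.0 = 0.40534.
P₂ = 56.49 × exp(−0.40534) = 56.49 × 0.66675 = 37.665 kPa.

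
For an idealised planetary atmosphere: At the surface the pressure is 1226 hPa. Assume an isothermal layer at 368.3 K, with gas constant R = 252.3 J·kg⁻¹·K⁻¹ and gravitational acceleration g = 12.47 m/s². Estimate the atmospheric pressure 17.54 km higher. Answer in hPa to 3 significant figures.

Scale height: H = RT/g = 252.3 × 368.3 / 12.47 = 7451.7 m.
Barometric formula: P = P₀ exp(−z/H).
z/H = 17540/7451.7 = 2.3538; exp(−2.3538) = 0.095007.
P = 1226 × 0.095007 = 116.48 hPa.

P ≈ 116 hPa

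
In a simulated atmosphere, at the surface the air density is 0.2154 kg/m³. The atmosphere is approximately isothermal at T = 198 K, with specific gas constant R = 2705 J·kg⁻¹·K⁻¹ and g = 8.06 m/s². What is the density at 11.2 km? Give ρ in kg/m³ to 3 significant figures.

Scale height: H = RT/g = 2705 × 198 / 8.06 = 66450 m.
In an isothermal atmosphere, density decays like pressure: ρ = ρ₀ exp(−z/H).
z/H = 11200/66450 = 0.16855; exp(−0.16855) = 0.84489.
ρ = 0.2154 × 0.84489 = 0.18199 kg/m³.

ρ ≈ 0.182 kg/m³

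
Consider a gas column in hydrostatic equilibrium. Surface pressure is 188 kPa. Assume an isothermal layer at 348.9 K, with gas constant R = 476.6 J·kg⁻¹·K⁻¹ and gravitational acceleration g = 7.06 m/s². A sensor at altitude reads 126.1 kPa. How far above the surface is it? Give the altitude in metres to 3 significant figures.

z ≈ 9410 m

Scale height: H = RT/g = 476.6 × 348.9 / 7.06 = 23553 m.
Invert the barometric formula: z = H ln(P₀/P).
P₀/P = 188/126.1 = 1.4909; ln(1.4909) = 0.39938.
z = 23553 × 0.39938 = 9406.6 m.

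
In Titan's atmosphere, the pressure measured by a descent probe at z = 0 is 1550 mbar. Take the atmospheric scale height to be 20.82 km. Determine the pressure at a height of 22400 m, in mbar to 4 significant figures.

P ≈ 528.5 mbar

Barometric formula: P = P₀ exp(−z/H).
z/H = 22400/20820 = 1.0759; exp(−1.0759) = 0.34099.
P = 1550 × 0.34099 = 528.53 mbar.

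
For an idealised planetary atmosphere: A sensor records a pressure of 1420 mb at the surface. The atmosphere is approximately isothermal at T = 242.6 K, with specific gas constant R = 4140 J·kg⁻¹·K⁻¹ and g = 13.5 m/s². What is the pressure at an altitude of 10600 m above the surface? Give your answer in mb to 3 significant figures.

Scale height: H = RT/g = 4140 × 242.6 / 13.5 = 74397 m.
Barometric formula: P = P₀ exp(−z/H).
z/H = 10600/74397 = 0.14248; exp(−0.14248) = 0.86720.
P = 1420 × 0.86720 = 1231.4 mb.

P ≈ 1230 mb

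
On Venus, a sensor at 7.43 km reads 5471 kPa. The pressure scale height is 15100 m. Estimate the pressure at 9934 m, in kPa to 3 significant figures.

Between two levels, P₂ = P₁ exp(−Δz/H) with Δz = z₂ − z₁.
Δz = 9934.0 − 7430.0 = 2504.0 m; Δz/H = 2504.0/15100 = 0.16583.
P₂ = 5471 × exp(−0.16583) = 5471 × 0.84719 = 4635.0 kPa.

P ≈ 4630 kPa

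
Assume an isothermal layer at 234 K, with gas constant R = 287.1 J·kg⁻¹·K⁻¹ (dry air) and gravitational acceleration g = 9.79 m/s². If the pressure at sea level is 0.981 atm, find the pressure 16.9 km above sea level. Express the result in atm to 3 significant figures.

Scale height: H = RT/g = 287.1 × 234 / 9.79 = 6862.2 m.
Barometric formula: P = P₀ exp(−z/H).
z/H = 16900/6862.2 = 2.4628; exp(−2.4628) = 0.085196.
P = 0.981 × 0.085196 = 0.083577 atm.

P ≈ 0.0836 atm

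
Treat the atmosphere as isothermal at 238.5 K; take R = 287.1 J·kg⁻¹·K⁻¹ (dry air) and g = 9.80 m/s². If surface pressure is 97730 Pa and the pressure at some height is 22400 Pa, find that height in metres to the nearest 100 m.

Scale height: H = RT/g = 287.1 × 238.5 / 9.80 = 6987.1 m.
Invert the barometric formula: z = H ln(P₀/P).
P₀/P = 97730/22400 = 4.3629; ln(4.3629) = 1.4731.
z = 6987.1 × 1.4731 = 10293 m.

z ≈ 10300 m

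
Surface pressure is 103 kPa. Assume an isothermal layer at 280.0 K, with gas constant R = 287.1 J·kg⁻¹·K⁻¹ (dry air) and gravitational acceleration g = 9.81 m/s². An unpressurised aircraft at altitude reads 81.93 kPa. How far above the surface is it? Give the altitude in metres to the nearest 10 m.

Scale height: H = RT/g = 287.1 × 280.0 / 9.81 = 8194.5 m.
Invert the barometric formula: z = H ln(P₀/P).
P₀/P = 103/81.93 = 1.2572; ln(1.2572) = 0.22889.
z = 8194.5 × 0.22889 = 1875.6 m.

z ≈ 1880 m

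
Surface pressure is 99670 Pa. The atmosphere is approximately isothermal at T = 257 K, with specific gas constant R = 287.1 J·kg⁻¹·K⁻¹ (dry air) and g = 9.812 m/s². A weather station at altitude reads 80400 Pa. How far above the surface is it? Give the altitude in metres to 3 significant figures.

Scale height: H = RT/g = 287.1 × 257 / 9.812 = 7519.8 m.
Invert the barometric formula: z = H ln(P₀/P).
P₀/P = 99670/80400 = 1.2397; ln(1.2397) = 0.21487.
z = 7519.8 × 0.21487 = 1615.8 m.

z ≈ 1620 m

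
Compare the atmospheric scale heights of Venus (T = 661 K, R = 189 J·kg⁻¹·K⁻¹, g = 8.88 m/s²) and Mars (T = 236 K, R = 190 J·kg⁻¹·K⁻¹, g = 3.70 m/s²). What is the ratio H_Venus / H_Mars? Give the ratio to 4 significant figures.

H_Venus/H_Mars ≈ 1.161

H = RT/g for each body.
H_Venus = 189 × 661 / 8.88 = 14069 m.
H_Mars = 190 × 236 / 3.70 = 12119 m.
H_Venus/H_Mars = 14069/12119 = 1.1609.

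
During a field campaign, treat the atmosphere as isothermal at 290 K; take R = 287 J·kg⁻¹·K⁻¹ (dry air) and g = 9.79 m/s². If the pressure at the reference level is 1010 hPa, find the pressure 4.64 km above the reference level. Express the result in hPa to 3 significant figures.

Scale height: H = RT/g = 287 × 290 / 9.79 = 8501.5 m.
Barometric formula: P = P₀ exp(−z/H).
z/H = 4640.0/8501.5 = 0.54579; exp(−0.54579) = 0.57938.
P = 1010 × 0.57938 = 585.17 hPa.

P ≈ 585 hPa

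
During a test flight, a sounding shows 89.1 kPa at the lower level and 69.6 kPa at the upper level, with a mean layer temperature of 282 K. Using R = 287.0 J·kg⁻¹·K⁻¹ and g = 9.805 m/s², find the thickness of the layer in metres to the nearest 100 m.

Hypsometric equation: Δz = (R T̄/g) ln(P₁/P₂).
R T̄/g = 287.0 × 282 / 9.805 = 8254.4 m.
ln(89.1/69.6) = ln(1.2802) = 0.24702.
Δz = 8254.4 × 0.24702 = 2039.0 m.

Δz ≈ 2000 m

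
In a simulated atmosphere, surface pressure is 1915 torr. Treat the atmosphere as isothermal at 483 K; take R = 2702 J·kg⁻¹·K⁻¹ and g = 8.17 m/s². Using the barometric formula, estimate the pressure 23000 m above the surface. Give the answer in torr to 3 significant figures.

Scale height: H = RT/g = 2702 × 483 / 8.17 = 159740 m.
Barometric formula: P = P₀ exp(−z/H).
z/H = 23000/159740 = 0.14398; exp(−0.14398) = 0.86591.
P = 1915 × 0.86591 = 1658.2 torr.

P ≈ 1660 torr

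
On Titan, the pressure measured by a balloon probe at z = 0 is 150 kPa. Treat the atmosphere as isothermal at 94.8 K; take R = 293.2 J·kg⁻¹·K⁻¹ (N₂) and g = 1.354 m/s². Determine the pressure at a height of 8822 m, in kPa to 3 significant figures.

Scale height: H = RT/g = 293.2 × 94.8 / 1.354 = 20528 m.
Barometric formula: P = P₀ exp(−z/H).
z/H = 8822.0/20528 = 0.42975; exp(−0.42975) = 0.65067.
P = 150 × 0.65067 = 97.600 kPa.

P ≈ 97.6 kPa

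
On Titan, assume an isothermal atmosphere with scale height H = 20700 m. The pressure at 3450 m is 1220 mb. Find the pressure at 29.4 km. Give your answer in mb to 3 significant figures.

P ≈ 348 mb

Between two levels, P₂ = P₁ exp(−Δz/H) with Δz = z₂ − z₁.
Δz = 29400 − 3450.0 = 25950 m; Δz/H = 25950/20700 = 1.2536.
P₂ = 1220 × exp(−1.2536) = 1220 × 0.28548 = 348.29 mb.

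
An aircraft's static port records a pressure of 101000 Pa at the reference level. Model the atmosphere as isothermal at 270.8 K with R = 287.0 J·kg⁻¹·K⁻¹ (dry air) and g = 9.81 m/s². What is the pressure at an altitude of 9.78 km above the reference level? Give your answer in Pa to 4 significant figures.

P ≈ 29390 Pa

Scale height: H = RT/g = 287.0 × 270.8 / 9.81 = 7922.5 m.
Barometric formula: P = P₀ exp(−z/H).
z/H = 9780.0/7922.5 = 1.2345; exp(−1.2345) = 0.29098.
P = 101000 × 0.29098 = 29389 Pa.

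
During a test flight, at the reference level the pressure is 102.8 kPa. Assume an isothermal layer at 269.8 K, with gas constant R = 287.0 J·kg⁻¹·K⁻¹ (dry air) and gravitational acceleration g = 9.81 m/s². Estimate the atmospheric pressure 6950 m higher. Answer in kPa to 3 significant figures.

Scale height: H = RT/g = 287.0 × 269.8 / 9.81 = 7893.2 m.
Barometric formula: P = P₀ exp(−z/H).
z/H = 6950.0/7893.2 = 0.88050; exp(−0.88050) = 0.41458.
P = 102.8 × 0.41458 = 42.619 kPa.

P ≈ 42.6 kPa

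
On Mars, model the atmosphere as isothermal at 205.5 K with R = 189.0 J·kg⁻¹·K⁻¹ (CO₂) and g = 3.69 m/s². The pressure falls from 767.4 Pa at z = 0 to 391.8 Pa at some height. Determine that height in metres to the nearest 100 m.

z ≈ 7100 m

Scale height: H = RT/g = 189.0 × 205.5 / 3.69 = 10526 m.
Invert the barometric formula: z = H ln(P₀/P).
P₀/P = 767.4/391.8 = 1.9587; ln(1.9587) = 0.67228.
z = 10526 × 0.67228 = 7076.4 m.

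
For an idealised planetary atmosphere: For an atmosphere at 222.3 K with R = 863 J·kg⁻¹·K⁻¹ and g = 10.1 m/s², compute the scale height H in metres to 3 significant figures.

The scale height of an isothermal atmosphere is H = RT/g.
H = 863 × 222.3 / 10.1 = 191840/10.1 = 18994 m.

H ≈ 19000 m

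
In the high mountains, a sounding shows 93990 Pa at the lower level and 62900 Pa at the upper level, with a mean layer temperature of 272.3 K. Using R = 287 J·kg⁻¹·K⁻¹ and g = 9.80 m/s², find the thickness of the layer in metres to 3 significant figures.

Hypsometric equation: Δz = (R T̄/g) ln(P₁/P₂).
R T̄/g = 287 × 272.3 / 9.80 = 7974.5 m.
ln(93990/62900) = ln(1.4943) = 0.40166.
Δz = 7974.5 × 0.40166 = 3203.0 m.

Δz ≈ 3200 m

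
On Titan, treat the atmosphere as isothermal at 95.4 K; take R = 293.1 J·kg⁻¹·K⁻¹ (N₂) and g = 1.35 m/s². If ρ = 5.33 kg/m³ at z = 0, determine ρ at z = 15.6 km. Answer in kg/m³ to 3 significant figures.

ρ ≈ 2.51 kg/m³

Scale height: H = RT/g = 293.1 × 95.4 / 1.35 = 20712 m.
In an isothermal atmosphere, density decays like pressure: ρ = ρ₀ exp(−z/H).
z/H = 15600/20712 = 0.75319; exp(−0.75319) = 0.47086.
ρ = 5.33 × 0.47086 = 2.5097 kg/m³.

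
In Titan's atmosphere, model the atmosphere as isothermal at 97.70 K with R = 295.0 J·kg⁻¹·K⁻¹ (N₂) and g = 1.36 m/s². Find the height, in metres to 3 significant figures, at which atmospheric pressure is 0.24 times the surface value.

Scale height: H = RT/g = 295.0 × 97.70 / 1.36 = 21192 m.
Set P/P₀ = exp(−z/H) = 0.24, so z = −H ln(0.24).
−ln(0.24) = 1.4271; z = 21192 × 1.4271 = 30243 m.

z ≈ 30200 m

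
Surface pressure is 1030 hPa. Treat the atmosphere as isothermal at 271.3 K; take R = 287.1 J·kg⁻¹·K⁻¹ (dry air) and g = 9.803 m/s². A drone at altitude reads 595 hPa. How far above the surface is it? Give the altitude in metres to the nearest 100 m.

Scale height: H = RT/g = 287.1 × 271.3 / 9.803 = 7945.6 m.
Invert the barometric formula: z = H ln(P₀/P).
P₀/P = 1030/595 = 1.7311; ln(1.7311) = 0.54876.
z = 7945.6 × 0.54876 = 4360.2 m.

z ≈ 4400 m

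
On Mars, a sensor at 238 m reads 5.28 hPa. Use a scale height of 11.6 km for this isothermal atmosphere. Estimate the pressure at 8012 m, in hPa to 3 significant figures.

P ≈ 2.70 hPa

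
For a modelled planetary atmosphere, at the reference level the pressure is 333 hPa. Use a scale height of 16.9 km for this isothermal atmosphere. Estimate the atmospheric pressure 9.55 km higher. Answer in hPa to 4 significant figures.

P ≈ 189.2 hPa

Barometric formula: P = P₀ exp(−z/H).
z/H = 9550.0/16900 = 0.56509; exp(−0.56509) = 0.56831.
P = 333 × 0.56831 = 189.25 hPa.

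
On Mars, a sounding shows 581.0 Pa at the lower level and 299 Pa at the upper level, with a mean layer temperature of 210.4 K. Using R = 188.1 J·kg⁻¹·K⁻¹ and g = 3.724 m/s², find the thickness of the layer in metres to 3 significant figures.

Hypsometric equation: Δz = (R T̄/g) ln(P₁/P₂).
R T̄/g = 188.1 × 210.4 / 3.724 = 10627 m.
ln(581.0/299) = ln(1.9431) = 0.66428.
Δz = 10627 × 0.66428 = 7059.3 m.

Δz ≈ 7060 m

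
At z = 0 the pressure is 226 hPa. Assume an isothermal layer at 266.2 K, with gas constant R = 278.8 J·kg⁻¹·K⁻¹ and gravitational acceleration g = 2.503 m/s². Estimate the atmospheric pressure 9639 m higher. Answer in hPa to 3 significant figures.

P ≈ 163 hPa

Scale height: H = RT/g = 278.8 × 266.2 / 2.503 = 29651 m.
Barometric formula: P = P₀ exp(−z/H).
z/H = 9639.0/29651 = 0.32508; exp(−0.32508) = 0.72247.
P = 226 × 0.72247 = 163.28 hPa.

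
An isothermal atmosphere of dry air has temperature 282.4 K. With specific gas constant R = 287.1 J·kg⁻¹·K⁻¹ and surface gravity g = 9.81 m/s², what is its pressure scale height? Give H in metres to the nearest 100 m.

H ≈ 8300 m

The scale height of an isothermal atmosphere is H = RT/g.
H = 287.1 × 282.4 / 9.81 = 81077/9.81 = 8264.7 m.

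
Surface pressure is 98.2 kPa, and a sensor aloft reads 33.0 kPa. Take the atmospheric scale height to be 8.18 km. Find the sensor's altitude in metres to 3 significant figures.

z ≈ 8920 m

Invert the barometric formula: z = H ln(P₀/P).
P₀/P = 98.2/33.0 = 2.9758; ln(2.9758) = 1.0905.
z = 8180.0 × 1.0905 = 8920.3 m.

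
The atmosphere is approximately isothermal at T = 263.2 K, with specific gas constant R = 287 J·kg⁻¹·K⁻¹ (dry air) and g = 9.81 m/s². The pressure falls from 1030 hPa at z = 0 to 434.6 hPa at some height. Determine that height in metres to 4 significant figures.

z ≈ 6644 m

Scale height: H = RT/g = 287 × 263.2 / 9.81 = 7700.1 m.
Invert the barometric formula: z = H ln(P₀/P).
P₀/P = 1030/434.6 = 2.3700; ln(2.3700) = 0.86289.
z = 7700.1 × 0.86289 = 6644.3 m.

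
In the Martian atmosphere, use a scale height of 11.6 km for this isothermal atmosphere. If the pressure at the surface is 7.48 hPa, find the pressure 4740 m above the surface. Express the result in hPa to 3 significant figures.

Barometric formula: P = P₀ exp(−z/H).
z/H = 4740.0/11600 = 0.40862; exp(−0.40862) = 0.66457.
P = 7.48 × 0.66457 = 4.9710 hPa.

P ≈ 4.97 hPa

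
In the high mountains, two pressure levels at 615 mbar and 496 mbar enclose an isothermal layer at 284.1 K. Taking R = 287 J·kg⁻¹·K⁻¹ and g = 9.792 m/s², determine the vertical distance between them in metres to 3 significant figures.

Hypsometric equation: Δz = (R T̄/g) ln(P₁/P₂).
R T̄/g = 287 × 284.1 / 9.792 = 8326.9 m.
ln(615/496) = ln(1.2399) = 0.21503.
Δz = 8326.9 × 0.21503 = 1790.5 m.

Δz ≈ 1790 m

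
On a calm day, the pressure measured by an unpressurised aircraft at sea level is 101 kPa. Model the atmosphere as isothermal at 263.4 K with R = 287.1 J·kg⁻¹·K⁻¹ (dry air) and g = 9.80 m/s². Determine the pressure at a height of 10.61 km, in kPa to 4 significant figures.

Scale height: H = RT/g = 287.1 × 263.4 / 9.80 = 7716.5 m.
Barometric formula: P = P₀ exp(−z/H).
z/H = 10610/7716.5 = 1.3750; exp(−1.3750) = 0.25284.
P = 101 × 0.25284 = 25.537 kPa.

P ≈ 25.54 kPa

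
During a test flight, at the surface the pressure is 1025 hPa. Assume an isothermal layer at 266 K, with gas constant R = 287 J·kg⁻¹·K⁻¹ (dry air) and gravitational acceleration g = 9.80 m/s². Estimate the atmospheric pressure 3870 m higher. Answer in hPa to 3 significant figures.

P ≈ 624 hPa

Scale height: H = RT/g = 287 × 266 / 9.80 = 7790.0 m.
Barometric formula: P = P₀ exp(−z/H).
z/H = 3870.0/7790.0 = 0.49679; exp(−0.49679) = 0.60848.
P = 1025 × 0.60848 = 623.69 hPa.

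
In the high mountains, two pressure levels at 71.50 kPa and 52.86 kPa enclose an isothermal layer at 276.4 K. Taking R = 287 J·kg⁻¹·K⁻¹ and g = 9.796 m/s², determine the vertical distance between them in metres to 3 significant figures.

Hypsometric equation: Δz = (R T̄/g) ln(P₁/P₂).
R T̄/g = 287 × 276.4 / 9.796 = 8097.9 m.
ln(71.50/52.86) = ln(1.3526) = 0.30203.
Δz = 8097.9 × 0.30203 = 2445.8 m.

Δz ≈ 2450 m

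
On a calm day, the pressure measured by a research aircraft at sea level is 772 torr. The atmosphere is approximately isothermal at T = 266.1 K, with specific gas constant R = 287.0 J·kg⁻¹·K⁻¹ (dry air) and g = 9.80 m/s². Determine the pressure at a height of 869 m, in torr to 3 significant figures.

P ≈ 691 torr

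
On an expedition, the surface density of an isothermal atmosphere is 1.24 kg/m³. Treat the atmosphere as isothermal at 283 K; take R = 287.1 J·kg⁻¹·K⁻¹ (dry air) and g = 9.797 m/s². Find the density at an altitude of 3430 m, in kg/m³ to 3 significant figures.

ρ ≈ 0.820 kg/m³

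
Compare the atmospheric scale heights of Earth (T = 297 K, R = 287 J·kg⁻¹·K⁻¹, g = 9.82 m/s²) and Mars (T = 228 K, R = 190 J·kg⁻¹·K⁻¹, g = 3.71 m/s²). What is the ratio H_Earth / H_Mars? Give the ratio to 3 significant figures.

H_Earth/H_Mars ≈ 0.743

H = RT/g for each body.
H_Earth = 287 × 297 / 9.82 = 8680.1 m.
H_Mars = 190 × 228 / 3.71 = 11677 m.
H_Earth/H_Mars = 8680.1/11677 = 0.74335.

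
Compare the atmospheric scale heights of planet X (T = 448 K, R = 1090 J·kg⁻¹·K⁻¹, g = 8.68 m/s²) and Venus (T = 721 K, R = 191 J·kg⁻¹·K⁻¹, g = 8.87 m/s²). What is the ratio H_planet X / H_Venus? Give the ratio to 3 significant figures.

H_planet X/H_Venus ≈ 3.62

H = RT/g for each body.
H_planet X = 1090 × 448 / 8.68 = 56258 m.
H_Venus = 191 × 721 / 8.87 = 15525 m.
H_planet X/H_Venus = 56258/15525 = 3.6237.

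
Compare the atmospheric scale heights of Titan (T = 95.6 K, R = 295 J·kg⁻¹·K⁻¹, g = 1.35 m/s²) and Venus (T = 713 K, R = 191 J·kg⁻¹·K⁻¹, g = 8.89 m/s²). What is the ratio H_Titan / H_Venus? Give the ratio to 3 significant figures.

H_Titan/H_Venus ≈ 1.36

H = RT/g for each body.
H_Titan = 295 × 95.6 / 1.35 = 20890 m.
H_Venus = 191 × 713 / 8.89 = 15319 m.
H_Titan/H_Venus = 20890/15319 = 1.3637.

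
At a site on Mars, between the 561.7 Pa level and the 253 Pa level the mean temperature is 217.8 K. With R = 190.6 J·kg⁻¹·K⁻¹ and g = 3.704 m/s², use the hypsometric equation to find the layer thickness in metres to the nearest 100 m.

Hypsometric equation: Δz = (R T̄/g) ln(P₁/P₂).
R T̄/g = 190.6 × 217.8 / 3.704 = 11208 m.
ln(561.7/253) = ln(2.2202) = 0.79760.
Δz = 11208 × 0.79760 = 8939.5 m.

Δz ≈ 8900 m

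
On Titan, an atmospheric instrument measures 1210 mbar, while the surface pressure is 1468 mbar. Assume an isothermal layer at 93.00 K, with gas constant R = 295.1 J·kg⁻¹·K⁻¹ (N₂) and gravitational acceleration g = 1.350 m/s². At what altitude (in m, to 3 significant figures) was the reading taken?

Scale height: H = RT/g = 295.1 × 93.00 / 1.350 = 20329 m.
Invert the barometric formula: z = H ln(P₀/P).
P₀/P = 1468/1210 = 1.2132; ln(1.2132) = 0.19326.
z = 20329 × 0.19326 = 3928.8 m.

z ≈ 3930 m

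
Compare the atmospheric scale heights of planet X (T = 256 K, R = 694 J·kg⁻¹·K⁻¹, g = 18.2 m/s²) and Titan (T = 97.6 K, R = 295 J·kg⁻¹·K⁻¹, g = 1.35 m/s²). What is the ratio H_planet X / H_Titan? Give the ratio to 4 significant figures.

H_planet X/H_Titan ≈ 0.4577

H = RT/g for each body.
H_planet X = 694 × 256 / 18.2 = 9761.8 m.
H_Titan = 295 × 97.6 / 1.35 = 21327 m.
H_planet X/H_Titan = 9761.8/21327 = 0.45772.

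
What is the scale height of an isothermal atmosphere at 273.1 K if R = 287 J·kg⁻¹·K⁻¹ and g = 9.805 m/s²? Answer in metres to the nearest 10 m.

H ≈ 7990 m

The scale height of an isothermal atmosphere is H = RT/g.
H = 287 × 273.1 / 9.805 = 78380/9.805 = 7993.9 m.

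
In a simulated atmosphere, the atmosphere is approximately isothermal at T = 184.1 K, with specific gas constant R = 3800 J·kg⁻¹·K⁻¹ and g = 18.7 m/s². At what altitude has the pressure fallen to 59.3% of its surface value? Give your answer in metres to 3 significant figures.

z ≈ 19500 m

Scale height: H = RT/g = 3800 × 184.1 / 18.7 = 37411 m.
Set P/P₀ = exp(−z/H) = 0.593, so z = −H ln(0.593).
−ln(0.593) = 0.52256; z = 37411 × 0.52256 = 19549 m.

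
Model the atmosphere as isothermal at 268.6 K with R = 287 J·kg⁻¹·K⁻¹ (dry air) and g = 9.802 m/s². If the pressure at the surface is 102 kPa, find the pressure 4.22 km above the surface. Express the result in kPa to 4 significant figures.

Scale height: H = RT/g = 287 × 268.6 / 9.802 = 7864.5 m.
Barometric formula: P = P₀ exp(−z/H).
z/H = 4220.0/7864.5 = 0.53659; exp(−0.53659) = 0.58474.
P = 102 × 0.58474 = 59.643 kPa.

P ≈ 59.64 kPa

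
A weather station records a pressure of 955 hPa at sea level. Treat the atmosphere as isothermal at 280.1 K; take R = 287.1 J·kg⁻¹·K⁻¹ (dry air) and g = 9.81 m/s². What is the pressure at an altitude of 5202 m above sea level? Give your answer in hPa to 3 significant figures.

Scale height: H = RT/g = 287.1 × 280.1 / 9.81 = 8197.4 m.
Barometric formula: P = P₀ exp(−z/H).
z/H = 5202.0/8197.4 = 0.63459; exp(−0.63459) = 0.53015.
P = 955 × 0.53015 = 506.29 hPa.

P ≈ 506 hPa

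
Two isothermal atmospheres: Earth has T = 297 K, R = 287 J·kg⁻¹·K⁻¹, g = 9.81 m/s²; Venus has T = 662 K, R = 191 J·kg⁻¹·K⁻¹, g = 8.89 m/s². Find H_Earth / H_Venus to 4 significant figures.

H = RT/g for each body.
H_Earth = 287 × 297 / 9.81 = 8689.0 m.
H_Venus = 191 × 662 / 8.89 = 14223 m.
H_Earth/H_Venus = 8689.0/14223 = 0.61091.

H_Earth/H_Venus ≈ 0.6109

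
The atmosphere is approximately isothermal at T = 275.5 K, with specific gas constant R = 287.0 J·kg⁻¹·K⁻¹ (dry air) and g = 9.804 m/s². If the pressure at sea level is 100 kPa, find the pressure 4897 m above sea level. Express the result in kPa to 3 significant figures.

Scale height: H = RT/g = 287.0 × 275.5 / 9.804 = 8064.9 m.
Barometric formula: P = P₀ exp(−z/H).
z/H = 4897.0/8064.9 = 0.60720; exp(−0.60720) = 0.54487.
P = 100 × 0.54487 = 54.487 kPa.

P ≈ 54.5 kPa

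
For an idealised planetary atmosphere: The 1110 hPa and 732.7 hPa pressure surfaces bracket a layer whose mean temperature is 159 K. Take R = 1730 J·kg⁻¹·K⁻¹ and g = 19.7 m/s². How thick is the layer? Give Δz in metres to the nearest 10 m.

Δz ≈ 5800 m

Hypsometric equation: Δz = (R T̄/g) ln(P₁/P₂).
R T̄/g = 1730 × 159 / 19.7 = 13963 m.
ln(1110/732.7) = ln(1.5149) = 0.41535.
Δz = 13963 × 0.41535 = 5799.5 m.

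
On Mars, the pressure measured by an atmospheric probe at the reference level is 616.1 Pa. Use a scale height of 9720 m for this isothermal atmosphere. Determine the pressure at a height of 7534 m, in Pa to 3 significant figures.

P ≈ 284 Pa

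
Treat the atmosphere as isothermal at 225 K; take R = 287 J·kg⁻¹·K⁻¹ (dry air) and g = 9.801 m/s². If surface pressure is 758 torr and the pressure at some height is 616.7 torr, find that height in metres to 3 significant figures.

Scale height: H = RT/g = 287 × 225 / 9.801 = 6588.6 m.
Invert the barometric formula: z = H ln(P₀/P).
P₀/P = 758/616.7 = 1.2291; ln(1.2291) = 0.20628.
z = 6588.6 × 0.20628 = 1359.1 m.

z ≈ 1360 m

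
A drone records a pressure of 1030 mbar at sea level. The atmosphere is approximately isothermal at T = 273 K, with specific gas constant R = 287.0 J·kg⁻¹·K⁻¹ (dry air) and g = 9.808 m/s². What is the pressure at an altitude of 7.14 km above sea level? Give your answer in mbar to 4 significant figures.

Scale height: H = RT/g = 287.0 × 273 / 9.808 = 7988.5 m.
Barometric formula: P = P₀ exp(−z/H).
z/H = 7140.0/7988.5 = 0.89378; exp(−0.89378) = 0.40911.
P = 1030 × 0.40911 = 421.38 mbar.

P ≈ 421.4 mbar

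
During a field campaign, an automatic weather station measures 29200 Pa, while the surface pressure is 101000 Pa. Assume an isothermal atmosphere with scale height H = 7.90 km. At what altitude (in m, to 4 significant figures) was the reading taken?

z ≈ 9804 m

Invert the barometric formula: z = H ln(P₀/P).
P₀/P = 101000/29200 = 3.4589; ln(3.4589) = 1.2410.
z = 7900.0 × 1.2410 = 9803.9 m.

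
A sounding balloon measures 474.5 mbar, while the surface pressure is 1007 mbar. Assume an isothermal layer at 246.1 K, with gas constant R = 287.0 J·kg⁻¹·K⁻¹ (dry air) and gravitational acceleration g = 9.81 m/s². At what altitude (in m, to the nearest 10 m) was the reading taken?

z ≈ 5420 m

Scale height: H = RT/g = 287.0 × 246.1 / 9.81 = 7199.9 m.
Invert the barometric formula: z = H ln(P₀/P).
P₀/P = 1007/474.5 = 2.1222; ln(2.1222) = 0.75245.
z = 7199.9 × 0.75245 = 5417.6 m.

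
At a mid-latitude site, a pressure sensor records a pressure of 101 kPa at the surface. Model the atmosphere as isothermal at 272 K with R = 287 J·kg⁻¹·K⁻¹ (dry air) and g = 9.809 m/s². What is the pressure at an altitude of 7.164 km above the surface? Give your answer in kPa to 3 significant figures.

Scale height: H = RT/g = 287 × 272 / 9.809 = 7958.4 m.
Barometric formula: P = P₀ exp(−z/H).
z/H = 7164.0/7958.4 = 0.90018; exp(−0.90018) = 0.40650.
P = 101 × 0.40650 = 41.056 kPa.

P ≈ 41.1 kPa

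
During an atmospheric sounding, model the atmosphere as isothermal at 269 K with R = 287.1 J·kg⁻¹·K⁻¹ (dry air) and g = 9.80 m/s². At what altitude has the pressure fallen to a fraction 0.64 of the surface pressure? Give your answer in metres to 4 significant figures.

Scale height: H = RT/g = 287.1 × 269 / 9.80 = 7880.6 m.
Set P/P₀ = exp(−z/H) = 0.64, so z = −H ln(0.64).
−ln(0.64) = 0.44629; z = 7880.6 × 0.44629 = 3517.0 m.

z ≈ 3517 m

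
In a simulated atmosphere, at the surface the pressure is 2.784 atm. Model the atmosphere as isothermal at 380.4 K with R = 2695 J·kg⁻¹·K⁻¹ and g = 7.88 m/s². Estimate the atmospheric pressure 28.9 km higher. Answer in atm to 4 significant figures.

P ≈ 2.229 atm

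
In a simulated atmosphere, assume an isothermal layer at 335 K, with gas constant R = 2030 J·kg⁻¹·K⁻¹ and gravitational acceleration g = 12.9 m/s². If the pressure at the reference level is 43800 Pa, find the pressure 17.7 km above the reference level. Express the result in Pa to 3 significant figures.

Scale height: H = RT/g = 2030 × 335 / 12.9 = 52717 m.
Barometric formula: P = P₀ exp(−z/H).
z/H = 17700/52717 = 0.33576; exp(−0.33576) = 0.71479.
P = 43800 × 0.71479 = 31308 Pa.

P ≈ 31300 Pa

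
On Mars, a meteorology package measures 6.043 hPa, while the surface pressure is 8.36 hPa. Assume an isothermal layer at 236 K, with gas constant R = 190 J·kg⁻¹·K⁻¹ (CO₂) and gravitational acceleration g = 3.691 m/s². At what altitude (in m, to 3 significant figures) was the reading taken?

Scale height: H = RT/g = 190 × 236 / 3.691 = 12148 m.
Invert the barometric formula: z = H ln(P₀/P).
P₀/P = 8.36/6.043 = 1.3834; ln(1.3834) = 0.32454.
z = 12148 × 0.32454 = 3942.5 m.

z ≈ 3940 m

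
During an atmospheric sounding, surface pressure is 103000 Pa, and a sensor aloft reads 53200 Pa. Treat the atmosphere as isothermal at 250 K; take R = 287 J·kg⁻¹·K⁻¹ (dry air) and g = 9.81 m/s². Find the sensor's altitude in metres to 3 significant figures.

z ≈ 4830 m

Scale height: H = RT/g = 287 × 250 / 9.81 = 7314.0 m.
Invert the barometric formula: z = H ln(P₀/P).
P₀/P = 103000/53200 = 1.9361; ln(1.9361) = 0.66068.
z = 7314.0 × 0.66068 = 4832.2 m.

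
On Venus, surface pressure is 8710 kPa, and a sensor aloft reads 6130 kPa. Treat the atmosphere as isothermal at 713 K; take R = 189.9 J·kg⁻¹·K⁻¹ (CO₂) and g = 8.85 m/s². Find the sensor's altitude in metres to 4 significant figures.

z ≈ 5374 m

Scale height: H = RT/g = 189.9 × 713 / 8.85 = 15299 m.
Invert the barometric formula: z = H ln(P₀/P).
P₀/P = 8710/6130 = 1.4209; ln(1.4209) = 0.35129.
z = 15299 × 0.35129 = 5374.4 m.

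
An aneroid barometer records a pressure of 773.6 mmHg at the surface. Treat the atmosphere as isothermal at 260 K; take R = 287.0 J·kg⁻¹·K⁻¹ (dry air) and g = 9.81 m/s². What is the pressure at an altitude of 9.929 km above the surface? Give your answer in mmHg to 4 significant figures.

P ≈ 209.7 mmHg

Scale height: H = RT/g = 287.0 × 260 / 9.81 = 7606.5 m.
Barometric formula: P = P₀ exp(−z/H).
z/H = 9929.0/7606.5 = 1.3053; exp(−1.3053) = 0.27109.
P = 773.6 × 0.27109 = 209.72 mmHg.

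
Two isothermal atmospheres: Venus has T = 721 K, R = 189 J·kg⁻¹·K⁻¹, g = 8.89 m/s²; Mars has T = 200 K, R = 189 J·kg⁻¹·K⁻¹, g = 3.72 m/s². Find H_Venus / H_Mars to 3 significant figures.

H = RT/g for each body.
H_Venus = 189 × 721 / 8.89 = 15328 m.
H_Mars = 189 × 200 / 3.72 = 10161 m.
H_Venus/H_Mars = 15328/10161 = 1.5085.

H_Venus/H_Mars ≈ 1.51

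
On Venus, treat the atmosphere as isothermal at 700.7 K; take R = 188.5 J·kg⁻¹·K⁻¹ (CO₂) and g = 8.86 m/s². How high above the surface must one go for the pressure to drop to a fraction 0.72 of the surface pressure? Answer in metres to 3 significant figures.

z ≈ 4900 m

Scale height: H = RT/g = 188.5 × 700.7 / 8.86 = 14908 m.
Set P/P₀ = exp(−z/H) = 0.72, so z = −H ln(0.72).
−ln(0.72) = 0.32850; z = 14908 × 0.32850 = 4897.3 m.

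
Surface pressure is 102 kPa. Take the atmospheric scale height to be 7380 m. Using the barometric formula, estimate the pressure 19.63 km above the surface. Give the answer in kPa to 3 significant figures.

Barometric formula: P = P₀ exp(−z/H).
z/H = 19630/7380.0 = 2.6599; exp(−2.6599) = 0.069955.
P = 102 × 0.069955 = 7.1354 kPa.

P ≈ 7.14 kPa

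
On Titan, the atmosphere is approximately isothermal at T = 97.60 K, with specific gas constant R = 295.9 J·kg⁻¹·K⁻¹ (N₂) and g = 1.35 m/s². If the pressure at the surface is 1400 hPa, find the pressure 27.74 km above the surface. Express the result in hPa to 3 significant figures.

Scale height: H = RT/g = 295.9 × 97.60 / 1.35 = 21392 m.
Barometric formula: P = P₀ exp(−z/H).
z/H = 27740/21392 = 1.2967; exp(−1.2967) = 0.27343.
P = 1400 × 0.27343 = 382.80 hPa.

P ≈ 383 hPa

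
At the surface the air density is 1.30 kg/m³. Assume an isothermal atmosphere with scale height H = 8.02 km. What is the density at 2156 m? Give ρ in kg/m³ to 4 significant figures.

ρ ≈ 0.9936 kg/m³

In an isothermal atmosphere, density decays like pressure: ρ = ρ₀ exp(−z/H).
z/H = 2156.0/8020.0 = 0.26883; exp(−0.26883) = 0.76427.
ρ = 1.30 × 0.76427 = 0.99355 kg/m³.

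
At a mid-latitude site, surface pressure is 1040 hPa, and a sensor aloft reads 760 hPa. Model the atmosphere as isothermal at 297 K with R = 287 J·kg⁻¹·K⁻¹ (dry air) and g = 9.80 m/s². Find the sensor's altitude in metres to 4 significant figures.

Scale height: H = RT/g = 287 × 297 / 9.80 = 8697.9 m.
Invert the barometric formula: z = H ln(P₀/P).
P₀/P = 1040/760 = 1.3684; ln(1.3684) = 0.31364.
z = 8697.9 × 0.31364 = 2728.0 m.

z ≈ 2728 m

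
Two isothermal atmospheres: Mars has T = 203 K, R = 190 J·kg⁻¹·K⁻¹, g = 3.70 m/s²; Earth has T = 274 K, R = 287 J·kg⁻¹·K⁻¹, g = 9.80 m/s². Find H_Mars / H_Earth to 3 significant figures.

H = RT/g for each body.
H_Mars = 190 × 203 / 3.70 = 10424 m.
H_Earth = 287 × 274 / 9.80 = 8024.3 m.
H_Mars/H_Earth = 10424/8024.3 = 1.2991.

H_Mars/H_Earth ≈ 1.30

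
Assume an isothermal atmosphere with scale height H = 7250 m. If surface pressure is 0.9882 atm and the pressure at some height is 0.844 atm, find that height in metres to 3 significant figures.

Invert the barometric formula: z = H ln(P₀/P).
P₀/P = 0.9882/0.844 = 1.1709; ln(1.1709) = 0.15777.
z = 7250.0 × 0.15777 = 1143.8 m.

z ≈ 1140 m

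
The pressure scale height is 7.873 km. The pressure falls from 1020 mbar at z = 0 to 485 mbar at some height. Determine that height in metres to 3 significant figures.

z ≈ 5850 m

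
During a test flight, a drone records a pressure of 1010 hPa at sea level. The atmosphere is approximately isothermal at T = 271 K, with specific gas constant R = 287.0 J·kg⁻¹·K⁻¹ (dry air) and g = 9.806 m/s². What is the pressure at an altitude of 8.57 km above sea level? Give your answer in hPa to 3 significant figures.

Scale height: H = RT/g = 287.0 × 271 / 9.806 = 7931.6 m.
Barometric formula: P = P₀ exp(−z/H).
z/H = 8570.0/7931.6 = 1.0805; exp(−1.0805) = 0.33943.
P = 1010 × 0.33943 = 342.82 hPa.

P ≈ 343 hPa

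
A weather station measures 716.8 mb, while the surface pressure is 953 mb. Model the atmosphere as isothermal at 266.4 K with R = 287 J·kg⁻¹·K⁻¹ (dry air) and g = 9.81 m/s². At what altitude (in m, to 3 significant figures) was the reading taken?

Scale height: H = RT/g = 287 × 266.4 / 9.81 = 7793.8 m.
Invert the barometric formula: z = H ln(P₀/P).
P₀/P = 953/716.8 = 1.3295; ln(1.3295) = 0.28480.
z = 7793.8 × 0.28480 = 2219.7 m.

z ≈ 2220 m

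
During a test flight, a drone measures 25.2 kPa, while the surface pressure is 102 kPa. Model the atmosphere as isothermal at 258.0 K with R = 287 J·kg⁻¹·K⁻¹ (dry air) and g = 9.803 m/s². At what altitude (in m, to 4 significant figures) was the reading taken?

z ≈ 10560 m

Scale height: H = RT/g = 287 × 258.0 / 9.803 = 7553.4 m.
Invert the barometric formula: z = H ln(P₀/P).
P₀/P = 102/25.2 = 4.0476; ln(4.0476) = 1.3981.
z = 7553.4 × 1.3981 = 10560 m.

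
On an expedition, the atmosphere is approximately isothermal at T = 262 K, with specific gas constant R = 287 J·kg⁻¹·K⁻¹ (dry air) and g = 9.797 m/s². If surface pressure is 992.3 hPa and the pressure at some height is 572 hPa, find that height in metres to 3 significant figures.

z ≈ 4230 m

Scale height: H = RT/g = 287 × 262 / 9.797 = 7675.2 m.
Invert the barometric formula: z = H ln(P₀/P).
P₀/P = 992.3/572 = 1.7348; ln(1.7348) = 0.55089.
z = 7675.2 × 0.55089 = 4228.2 m.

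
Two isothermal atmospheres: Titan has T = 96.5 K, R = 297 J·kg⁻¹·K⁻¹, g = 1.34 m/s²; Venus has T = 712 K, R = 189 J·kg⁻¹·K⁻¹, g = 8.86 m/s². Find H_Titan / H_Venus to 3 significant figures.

H = RT/g for each body.
H_Titan = 297 × 96.5 / 1.34 = 21388 m.
H_Venus = 189 × 712 / 8.86 = 15188 m.
H_Titan/H_Venus = 21388/15188 = 1.4082.

H_Titan/H_Venus ≈ 1.41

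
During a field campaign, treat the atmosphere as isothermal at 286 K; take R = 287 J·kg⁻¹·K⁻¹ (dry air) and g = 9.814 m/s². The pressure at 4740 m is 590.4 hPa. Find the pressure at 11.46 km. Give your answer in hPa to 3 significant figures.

P ≈ 264 hPa

Scale height: H = RT/g = 287 × 286 / 9.814 = 8363.8 m.
Between two levels, P₂ = P₁ exp(−Δz/H) with Δz = z₂ − z₁.
Δz = 11460 − 4740.0 = 6720.0 m; Δz/H = 6720.0/8363.8 = 0.80346.
P₂ = 590.4 × exp(−0.80346) = 590.4 × 0.44778 = 264.37 hPa.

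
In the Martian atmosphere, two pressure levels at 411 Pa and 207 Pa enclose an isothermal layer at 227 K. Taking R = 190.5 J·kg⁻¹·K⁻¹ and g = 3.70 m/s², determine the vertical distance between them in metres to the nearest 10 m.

Hypsometric equation: Δz = (R T̄/g) ln(P₁/P₂).
R T̄/g = 190.5 × 227 / 3.70 = 11687 m.
ln(411/207) = ln(1.9855) = 0.68587.
Δz = 11687 × 0.68587 = 8015.8 m.

Δz ≈ 8020 m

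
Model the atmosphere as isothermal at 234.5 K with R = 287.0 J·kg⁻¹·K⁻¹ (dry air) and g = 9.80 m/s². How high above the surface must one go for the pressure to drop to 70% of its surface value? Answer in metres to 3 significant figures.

Scale height: H = RT/g = 287.0 × 234.5 / 9.80 = 6867.5 m.
Set P/P₀ = exp(−z/H) = 0.7, so z = −H ln(0.7).
−ln(0.7) = 0.35667; z = 6867.5 × 0.35667 = 2449.4 m.

z ≈ 2450 m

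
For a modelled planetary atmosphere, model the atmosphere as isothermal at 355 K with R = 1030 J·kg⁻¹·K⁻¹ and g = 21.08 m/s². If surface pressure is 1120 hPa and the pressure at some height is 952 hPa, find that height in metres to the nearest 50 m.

Scale height: H = RT/g = 1030 × 355 / 21.08 = 17346 m.
Invert the barometric formula: z = H ln(P₀/P).
P₀/P = 1120/952 = 1.1765; ln(1.1765) = 0.16254.
z = 17346 × 0.16254 = 2819.4 m.

z ≈ 2800 m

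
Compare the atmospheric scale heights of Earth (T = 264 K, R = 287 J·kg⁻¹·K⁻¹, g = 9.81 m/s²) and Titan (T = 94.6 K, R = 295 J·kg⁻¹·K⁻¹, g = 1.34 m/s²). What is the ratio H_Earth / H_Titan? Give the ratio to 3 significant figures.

H = RT/g for each body.
H_Earth = 287 × 264 / 9.81 = 7723.5 m.
H_Titan = 295 × 94.6 / 1.34 = 20826 m.
H_Earth/H_Titan = 7723.5/20826 = 0.37086.

H_Earth/H_Titan ≈ 0.371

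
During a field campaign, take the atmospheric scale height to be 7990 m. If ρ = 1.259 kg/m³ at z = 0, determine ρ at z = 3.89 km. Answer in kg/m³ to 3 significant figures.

ρ ≈ 0.774 kg/m³

In an isothermal atmosphere, density decays like pressure: ρ = ρ₀ exp(−z/H).
z/H = 3890.0/7990.0 = 0.48686; exp(−0.48686) = 0.61455.
ρ = 1.259 × 0.61455 = 0.77372 kg/m³.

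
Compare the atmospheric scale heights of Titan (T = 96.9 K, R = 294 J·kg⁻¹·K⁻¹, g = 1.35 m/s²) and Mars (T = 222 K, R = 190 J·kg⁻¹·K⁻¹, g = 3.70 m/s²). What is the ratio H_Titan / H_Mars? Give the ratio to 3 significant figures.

H = RT/g for each body.
H_Titan = 294 × 96.9 / 1.35 = 21103 m.
H_Mars = 190 × 222 / 3.70 = 11400 m.
H_Titan/H_Mars = 21103/11400 = 1.8511.

H_Titan/H_Mars ≈ 1.85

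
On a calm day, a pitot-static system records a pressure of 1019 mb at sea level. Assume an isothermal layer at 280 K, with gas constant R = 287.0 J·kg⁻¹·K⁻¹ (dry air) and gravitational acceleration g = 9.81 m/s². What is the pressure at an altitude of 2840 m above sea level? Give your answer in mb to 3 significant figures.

Scale height: H = RT/g = 287.0 × 280 / 9.81 = 8191.6 m.
Barometric formula: P = P₀ exp(−z/H).
z/H = 2840.0/8191.6 = 0.34670; exp(−0.34670) = 0.70702.
P = 1019 × 0.70702 = 720.45 mb.

P ≈ 720 mb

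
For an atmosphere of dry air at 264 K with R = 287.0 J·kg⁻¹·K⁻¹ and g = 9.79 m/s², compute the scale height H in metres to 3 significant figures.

H ≈ 7740 m

The scale height of an isothermal atmosphere is H = RT/g.
H = 287.0 × 264 / 9.79 = 75768/9.79 = 7739.3 m.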